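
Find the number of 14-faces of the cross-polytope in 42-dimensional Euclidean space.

Number of 14-faces = 2^(14+1) · C(42,14+1) = 32768 · 98672427616 = 3233298108121088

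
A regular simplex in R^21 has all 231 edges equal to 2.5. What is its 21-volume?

V_21 = √(22) · 2.5^21 / (21! · 2^(21/2)) ≈ 1.44143e-14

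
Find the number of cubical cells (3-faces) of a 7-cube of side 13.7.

f_3(7-cube) = (7 choose 3) · 2^4 = 560.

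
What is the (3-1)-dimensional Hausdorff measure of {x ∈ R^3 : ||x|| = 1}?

S = n·V_n(r)/r = 3·V_3(1)/1 (volume-to-surface relation), giving 4πr² = 4π·(1)² ≈ 12.5664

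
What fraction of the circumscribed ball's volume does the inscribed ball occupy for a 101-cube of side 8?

Volume scales as r^n, and r_in/r_out = 1/√101, giving (1/√101)^101 ≈ 6.05021e-102.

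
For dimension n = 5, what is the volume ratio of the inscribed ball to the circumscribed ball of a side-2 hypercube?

Volume scales as r^n, and r_in/r_out = 1/√5, giving (1/√5)^5 ≈ 0.0178885.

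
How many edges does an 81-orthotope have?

Each of the 2^81 = 2417851639229258349412352 vertices has degree 81; total edges = 81·2^81/2 = 97922991388784963151200256.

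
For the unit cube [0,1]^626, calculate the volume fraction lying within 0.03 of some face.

The inner cube has side 1-2·0.03 = 0.94 and volume (0.94)^626 ≈ 1.507e-17, so the shell holds 1 - 1.507e-17 of the volume.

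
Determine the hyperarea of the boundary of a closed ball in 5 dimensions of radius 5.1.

S_5(5.1) = 2·π^(5/2)·(5.1)^4 / Γ(5/2) ≈ 17805.3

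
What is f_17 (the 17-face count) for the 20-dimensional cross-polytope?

Number of 17-faces = 2^(17+1) · C(20,17+1) = 262144 · 190 = 49807360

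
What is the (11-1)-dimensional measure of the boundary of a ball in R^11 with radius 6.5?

The surface area of an n-ball is 2π^(n/2) r^(n-1) / Γ(n/2). For n=11, r=6.5: 137858491849·π^5/15120 ≈ 2.79017e+09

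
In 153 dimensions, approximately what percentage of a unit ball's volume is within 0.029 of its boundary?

1 - (1-0.029)^153 ≈ 0.98892 ≈ 98.89%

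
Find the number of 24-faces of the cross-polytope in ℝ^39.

Number of 24-faces = 2^(24+1) · C(39,24+1) = 33554432 · 15084504396 = 506151977009283072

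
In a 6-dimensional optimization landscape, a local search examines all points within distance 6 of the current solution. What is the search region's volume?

Volume = π^{6/2}·(6)^6/Γ(4) = 7776·π^3 ≈ 241105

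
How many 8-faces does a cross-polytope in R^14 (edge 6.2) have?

Number of 8-faces = 2^(8+1) · C(14,8+1) = 512 · 2002 = 1025024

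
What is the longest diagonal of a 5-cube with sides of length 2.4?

||(2.4,2.4,...,2.4)|| = √(5)·2.4 ≈ 5.36656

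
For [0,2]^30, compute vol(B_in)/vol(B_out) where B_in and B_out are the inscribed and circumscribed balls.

V_in/V_out = n^(-n/2) = 30^(-30/2) ≈ 6.96917e-23.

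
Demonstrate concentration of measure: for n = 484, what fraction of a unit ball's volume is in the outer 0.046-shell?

1 - (1-0.046)^484 ≈ 1 - 1.263e-10 ≈ (100 - 1.26e-08)%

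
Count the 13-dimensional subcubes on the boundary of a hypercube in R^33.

Number of 13-faces = C(33,13) · 2^(33-13) = 573166440 · 1048576 = 601008572989440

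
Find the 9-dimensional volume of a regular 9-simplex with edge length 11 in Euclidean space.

V = (11^9 / 9!) · √((9+1) / 2^9) ≈ 908.105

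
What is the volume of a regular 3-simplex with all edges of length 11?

Volume = (√2/12) · 11³ = 156.86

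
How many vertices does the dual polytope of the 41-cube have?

The vertices are ±e_1, ..., ±e_41, so there are 2·41 = 82.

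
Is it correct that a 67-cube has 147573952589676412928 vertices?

True. The 67-cube has 2^67 = 147573952589676412928 vertices.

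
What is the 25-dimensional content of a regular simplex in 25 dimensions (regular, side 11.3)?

V = (11.3^25 / 25!) · √((25+1) / 2^25) ≈ 0.0120483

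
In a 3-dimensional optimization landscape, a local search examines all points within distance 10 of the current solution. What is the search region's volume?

The n-ball volume is π^(n/2)·r^n/Γ(n/2+1). With n=3, r=10: V = 4000·π/3 ≈ 4188.79.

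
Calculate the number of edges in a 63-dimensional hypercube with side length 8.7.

Number of 1-faces = C(63,1)·2^(63-1) = 63·4611686018427387904 = 290536219160925437952.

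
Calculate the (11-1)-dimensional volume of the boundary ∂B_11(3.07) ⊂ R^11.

S = n·V_n(r)/r = 11·V_11(3.07)/3.07 (volume-to-surface relation), giving 1.54128e+06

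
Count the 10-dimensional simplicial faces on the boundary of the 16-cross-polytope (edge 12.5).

Each 10-face is the convex hull of 11 vertices, one chosen as ±e_i from each of 11 distinct axes: 2^11·C(16,11) = 8945664.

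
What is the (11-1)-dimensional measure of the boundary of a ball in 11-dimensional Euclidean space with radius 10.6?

S_11(10.6) = 2·π^(11/2)·(10.6)^10 / Γ(11/2) ≈ 3.71156e+11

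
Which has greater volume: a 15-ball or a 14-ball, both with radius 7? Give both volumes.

V_15(7) ≈ 1.81093e+12. V_14(7) ≈ 4.06435e+11. The 15-ball is larger.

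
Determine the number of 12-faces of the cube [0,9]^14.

An n-cube has C(n,k)·2^(n-k) k-faces. Here C(14,12)·2^2 = 91·4 = 364.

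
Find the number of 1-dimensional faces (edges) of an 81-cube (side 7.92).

Each of the 2^81 = 2417851639229258349412352 vertices has degree 81; total edges = 81·2^81/2 = 97922991388784963151200256.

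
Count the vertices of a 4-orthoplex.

The vertices are ±e_1, ..., ±e_4, so there are 2·4 = 8.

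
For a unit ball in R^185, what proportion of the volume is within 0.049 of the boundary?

V(inner)/V(outer) = ((1-0.049)/1)^185 ≈ 9.192e-05, so the shell fraction is 0.999908.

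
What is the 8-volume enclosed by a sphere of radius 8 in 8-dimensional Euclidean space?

V = 2097152·π^4/3 ≈ 6.80939e+07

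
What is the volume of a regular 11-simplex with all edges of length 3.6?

V_11 = √(12) · 3.6^11 / (11! · 2^(11/2)) ≈ 0.00252405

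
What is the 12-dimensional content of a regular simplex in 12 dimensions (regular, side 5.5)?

V_12 = √(13) · 5.5^12 / (12! · 2^(12/2)) ≈ 0.0901171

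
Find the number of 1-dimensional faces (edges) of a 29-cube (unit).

The 29-cube has n·2^(n-1) = 29·2^28 = 29·268435456 = 7784628224 edges.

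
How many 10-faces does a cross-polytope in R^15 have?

An n-cross-polytope has 2^(k+1)·C(n,k+1) k-faces. Here 2^11·C(15,11) = 2048·1365 = 2795520.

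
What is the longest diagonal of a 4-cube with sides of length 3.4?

The space diagonal of an n-cube of side s is s√n. Here 3.4·√4 = 6.8.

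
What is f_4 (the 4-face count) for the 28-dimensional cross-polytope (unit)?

f_4(28-orthoplex) = 2^5 · (28 choose 5) = 3144960.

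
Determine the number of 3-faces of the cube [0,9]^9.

An n-cube has C(n,k)·2^(n-k) k-faces. Here C(9,3)·2^6 = 84·64 = 5376.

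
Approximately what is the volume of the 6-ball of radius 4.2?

The n-ball volume is π^(n/2)·r^n/Γ(n/2+1). With n=6, r=4.2: V ≈ 28365.7.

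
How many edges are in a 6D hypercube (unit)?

Number of 1-faces = C(6,1) · 2^(6-1) = 6 · 32 = 192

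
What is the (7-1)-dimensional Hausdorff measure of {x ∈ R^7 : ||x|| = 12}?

|∂B_7(12)| = 15925248·π^3/5 ≈ 9.87565e+07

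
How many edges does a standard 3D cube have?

The 3-cube has n·2^(n-1) = 3·2^2 = 3·4 = 12 edges.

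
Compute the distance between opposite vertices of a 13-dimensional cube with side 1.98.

Diagonal = √13 · 1.98 ≈ 7.13899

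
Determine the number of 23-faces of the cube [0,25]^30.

Choose 23 of 30 axes to span the face (C(30,23) = 2035800 ways), then fix each of the remaining 7 coordinates at one of its two extreme values (2^7 = 128 ways): 2035800·128 = 260582400.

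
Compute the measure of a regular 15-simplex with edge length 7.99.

V = (7.99^15 / 15!) · √((15+1) / 2^15) ≈ 0.583495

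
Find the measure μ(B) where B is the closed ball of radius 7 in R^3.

V_3(7) = π^(3/2) · (7)^3 / Γ(3/2 + 1) = 1372·π/3 ≈ 1436.76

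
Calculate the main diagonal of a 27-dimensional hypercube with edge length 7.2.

The space diagonal of an n-cube of side s is s√n. Here 7.2·√27 ≈ 37.4123.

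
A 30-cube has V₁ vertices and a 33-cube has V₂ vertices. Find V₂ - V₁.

V₁ = 2^30 = 1073741824. V₂ = 2^33 = 8589934592. V₂ - V₁ = 7516192768.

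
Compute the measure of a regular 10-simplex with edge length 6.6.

V_10 = √(11) · 6.6^10 / (10! · 2^(10/2)) ≈ 4.47943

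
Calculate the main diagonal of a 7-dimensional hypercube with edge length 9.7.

d = √(9.7² + 9.7² + ... + 9.7²) [7 terms] = √(7·9.7²) = 9.7√7 ≈ 25.6638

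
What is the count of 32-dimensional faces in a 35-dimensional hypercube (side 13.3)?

Number of 32-faces = C(35,32) · 2^(35-32) = 6545 · 8 = 52360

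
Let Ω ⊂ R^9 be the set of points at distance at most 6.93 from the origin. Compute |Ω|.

V_9(6.93) = π^(9/2) · (6.93)^9 / Γ(9/2 + 1) ≈ 1.21595e+08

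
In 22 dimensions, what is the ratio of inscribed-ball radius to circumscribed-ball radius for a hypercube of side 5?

Ratio = (s/2)/(s√22/2) = 22^(-1/2) ≈ 0.213201.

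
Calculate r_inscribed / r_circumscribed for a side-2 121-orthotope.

r_in / r_out = (2/2) / (2√121/2) = 1/√121 ≈ 0.0909091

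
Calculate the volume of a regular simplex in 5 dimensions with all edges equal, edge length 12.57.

Volume = 12.57^5 · √(6/2^5) / 5! ≈ 1132.39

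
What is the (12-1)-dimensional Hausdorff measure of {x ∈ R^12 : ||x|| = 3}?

|∂B_12(3)| = 59049·π^6/20 ≈ 2.83845e+06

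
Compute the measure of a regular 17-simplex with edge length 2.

For a regular n-simplex with edge a, V = (a^n / n!)·√((n+1)/2^n). With a=2, n=17: V ≈ 4.3184e-12.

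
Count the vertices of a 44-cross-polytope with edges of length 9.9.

Number of vertices = 2n = 88.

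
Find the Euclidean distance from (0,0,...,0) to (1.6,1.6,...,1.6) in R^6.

||(1.6,1.6,...,1.6)|| = √(6)·1.6 ≈ 3.91918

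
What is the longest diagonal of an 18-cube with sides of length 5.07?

The space diagonal of an n-cube of side s is s√n. Here 5.07·√18 ≈ 21.5102.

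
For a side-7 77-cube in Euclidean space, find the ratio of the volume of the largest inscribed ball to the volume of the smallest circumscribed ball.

The radii are 7/2 and 7√77/2, so the volume ratio is (1/√77)^77 = 77^{-77/2} ≈ 2.34481e-73.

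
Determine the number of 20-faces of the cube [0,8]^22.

Choose 20 of 22 axes to span the face (C(22,20) = 231 ways), then fix each of the remaining 2 coordinates at one of its two extreme values (2^2 = 4 ways): 231·4 = 924.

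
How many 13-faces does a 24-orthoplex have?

Each 13-face is the convex hull of 14 vertices, one chosen as ±e_i from each of 14 distinct axes: 2^14·C(24,14) = 32133218304.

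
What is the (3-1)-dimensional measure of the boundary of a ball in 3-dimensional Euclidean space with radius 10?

S = n·V_n(r)/r = 3·V_3(10)/10 (volume-to-surface relation), giving 4πr² = 4π·(10)² ≈ 1256.64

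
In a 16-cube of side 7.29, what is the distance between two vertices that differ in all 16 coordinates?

The space diagonal of an n-cube of side s is s√n. Here 7.29·√16 = 29.16.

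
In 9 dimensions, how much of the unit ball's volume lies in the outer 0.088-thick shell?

Shell fraction = 1 - (1-0.088)^9 ≈ 0.563531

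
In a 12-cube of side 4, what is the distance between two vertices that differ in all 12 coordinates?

Diagonal = √12 · 4 ≈ 13.8564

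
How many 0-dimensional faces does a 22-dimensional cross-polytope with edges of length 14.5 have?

f_0(22-orthoplex) = 2^1 · (22 choose 1) = 44.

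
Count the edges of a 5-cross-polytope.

An n-cross-polytope has 2^(k+1)·C(n,k+1) k-faces. Here 2^2·C(5,2) = 4·10 = 40.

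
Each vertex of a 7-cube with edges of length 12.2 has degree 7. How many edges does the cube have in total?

An n-cube has n·2^(n-1) edges. With n = 7: 7·64 = 448.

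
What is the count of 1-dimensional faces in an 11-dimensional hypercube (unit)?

Choose 1 of 11 axes to span the face (C(11,1) = 11 ways), then fix each of the remaining 10 coordinates at one of its two extreme values (2^10 = 1024 ways): 11·1024 = 11264.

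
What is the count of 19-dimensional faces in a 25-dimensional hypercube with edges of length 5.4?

An n-cube has C(n,k)·2^(n-k) k-faces. Here C(25,19)·2^6 = 177100·64 = 11334400.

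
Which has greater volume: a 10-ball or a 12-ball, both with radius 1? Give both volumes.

V_10(1) ≈ 2.55016. V_12(1) ≈ 1.33526. The 10-ball is larger.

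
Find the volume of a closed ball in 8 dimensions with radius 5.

V_8(5) = π^(8/2) · (5)^8 / Γ(8/2 + 1) = 390625·π^4/24 ≈ 1.58543e+06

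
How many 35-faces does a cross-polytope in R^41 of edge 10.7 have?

f_35(41-orthoplex) = 2^36 · (41 choose 36) = 51498238427004928.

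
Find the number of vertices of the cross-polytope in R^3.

An n-cross-polytope has 2^(k+1)·C(n,k+1) k-faces. Here 2^1·C(3,1) = 2·3 = 6.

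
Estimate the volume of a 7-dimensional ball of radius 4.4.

The n-ball volume is π^(n/2)·r^n/Γ(n/2+1). With n=7, r=4.4: V ≈ 150851.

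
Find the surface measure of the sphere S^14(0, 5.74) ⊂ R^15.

|∂B_15(5.74)| ≈ 2.4115e+11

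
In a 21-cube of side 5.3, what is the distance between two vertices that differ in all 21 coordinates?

Diagonal = √21 · 5.3 ≈ 24.2877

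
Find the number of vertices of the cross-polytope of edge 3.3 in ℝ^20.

Each 0-face is the convex hull of 1 vertex, one chosen as ±e_i from each of 1 distinct axis: 2^1·C(20,1) = 40.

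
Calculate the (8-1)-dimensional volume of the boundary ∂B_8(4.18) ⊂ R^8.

The surface area of an n-ball is 2π^(n/2) r^(n-1) / Γ(n/2). For n=8, r=4.18: 723956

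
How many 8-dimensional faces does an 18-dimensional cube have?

An n-cube has C(n,k)·2^(n-k) k-faces. Here C(18,8)·2^10 = 43758·1024 = 44808192.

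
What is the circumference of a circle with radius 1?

S = n·V_n(r)/r = 2·V_2(1)/1 (volume-to-surface relation), giving 2πr = 2π·1 ≈ 6.28319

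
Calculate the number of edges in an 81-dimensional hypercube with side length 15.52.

An n-cube has n·2^(n-1) edges. With n = 81: 81·1208925819614629174706176 = 97922991388784963151200256.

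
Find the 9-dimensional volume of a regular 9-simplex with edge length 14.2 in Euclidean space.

Volume = 14.2^9 · √(10/2^9) / 9! ≈ 9040.6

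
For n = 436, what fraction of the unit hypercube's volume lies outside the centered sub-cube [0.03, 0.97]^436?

1 - (1 - 2·0.03)^436 = 1 - 0.94^436 ≈ 1 - 1.922e-12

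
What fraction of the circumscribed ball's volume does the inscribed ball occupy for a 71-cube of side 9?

The radii are 9/2 and 9√71/2, so the volume ratio is (1/√71)^71 = 71^{-71/2} ≈ 1.9069e-66.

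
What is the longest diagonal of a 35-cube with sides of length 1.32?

The space diagonal of an n-cube of side s is s√n. Here 1.32·√35 ≈ 7.80923.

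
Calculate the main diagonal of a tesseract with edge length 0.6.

The space diagonal of an n-cube of side s is s√n. Here 0.6·√4 = 1.2.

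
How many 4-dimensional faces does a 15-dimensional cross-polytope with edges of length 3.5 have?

Number of 4-faces = 2^(4+1) · C(15,4+1) = 32 · 3003 = 96096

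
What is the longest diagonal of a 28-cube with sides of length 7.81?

||(7.81,7.81,...,7.81)|| = √(28)·7.81 ≈ 41.3266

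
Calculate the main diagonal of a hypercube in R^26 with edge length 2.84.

||(2.84,2.84,...,2.84)|| = √(26)·2.84 ≈ 14.4812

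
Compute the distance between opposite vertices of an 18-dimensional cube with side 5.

||(5,5,...,5)|| = √(18)·5 ≈ 21.2132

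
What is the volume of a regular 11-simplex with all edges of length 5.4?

For a regular n-simplex with edge a, V = (a^n / n!)·√((n+1)/2^n). With a=5.4, n=11: V ≈ 0.218324.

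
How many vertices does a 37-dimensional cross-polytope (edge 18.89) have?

Number of vertices = 2n = 74.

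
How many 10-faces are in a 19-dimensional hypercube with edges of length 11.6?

f_10(19-cube) = (19 choose 10) · 2^9 = 47297536.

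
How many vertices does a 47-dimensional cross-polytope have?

The vertices are ±e_1, ..., ±e_47, so there are 2·47 = 94.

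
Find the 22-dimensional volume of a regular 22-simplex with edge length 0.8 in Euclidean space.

V = (0.8^22 / 22!) · √((22+1) / 2^22) ≈ 1.53726e-26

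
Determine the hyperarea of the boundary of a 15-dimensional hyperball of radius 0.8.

The surface area of an n-ball is 2π^(n/2) r^(n-1) / Γ(n/2). For n=15, r=0.8: 0.251641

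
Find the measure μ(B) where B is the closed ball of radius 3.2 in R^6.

V_6(3.2) = π^(6/2) · (3.2)^6 / Γ(6/2 + 1) ≈ 5548.79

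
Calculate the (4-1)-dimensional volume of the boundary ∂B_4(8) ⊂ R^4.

|∂B_4(8)| = 1024·π^2 ≈ 10106.5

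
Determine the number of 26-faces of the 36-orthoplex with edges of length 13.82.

f_26(36-orthoplex) = 2^27 · (36 choose 27) = 12635697148067840.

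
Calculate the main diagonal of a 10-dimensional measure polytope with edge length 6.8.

The space diagonal of an n-cube of side s is s√n. Here 6.8·√10 ≈ 21.5035.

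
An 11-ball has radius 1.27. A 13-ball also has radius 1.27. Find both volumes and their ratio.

V_11(1.27) ≈ 26.1184. V_13(1.27) ≈ 20.3606. Ratio V_11/V_13 ≈ 1.283.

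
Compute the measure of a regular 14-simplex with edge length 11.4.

For a regular n-simplex with edge a, V = (a^n / n!)·√((n+1)/2^n). With a=11.4, n=14: V ≈ 217.318.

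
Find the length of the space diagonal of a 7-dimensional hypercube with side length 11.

d = √(11² + 11² + ... + 11²) [7 terms] = √(7·11²) = 11√7 ≈ 29.1033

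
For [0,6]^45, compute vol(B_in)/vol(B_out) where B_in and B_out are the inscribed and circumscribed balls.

V_in/V_out = n^(-n/2) = 45^(-45/2) ≈ 6.34919e-38.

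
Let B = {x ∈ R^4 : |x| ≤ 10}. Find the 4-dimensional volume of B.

V_4(10) = π^(4/2) · (10)^4 / Γ(4/2 + 1) = 5000·π^2 ≈ 49348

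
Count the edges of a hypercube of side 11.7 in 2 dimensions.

The 2-cube has n·2^(n-1) = 2·2^1 = 2·2 = 4 edges.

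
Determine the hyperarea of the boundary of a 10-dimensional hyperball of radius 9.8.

|∂B_10(9.8)| ≈ 2.12619e+10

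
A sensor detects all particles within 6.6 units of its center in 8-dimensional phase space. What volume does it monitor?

Volume = π^{8/2}·(6.6)^8/Γ(5) ≈ 1.4613e+07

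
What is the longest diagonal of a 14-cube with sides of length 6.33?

Diagonal = √14 · 6.33 ≈ 23.6847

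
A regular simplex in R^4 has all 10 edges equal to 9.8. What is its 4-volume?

For a regular n-simplex with edge a, V = (a^n / n!)·√((n+1)/2^n). With a=9.8, n=4: V ≈ 214.841.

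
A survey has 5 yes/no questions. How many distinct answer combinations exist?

Number of vertices = 2^5 = 32.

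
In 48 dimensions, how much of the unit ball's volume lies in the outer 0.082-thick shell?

Shell fraction = 1 - (1-0.082)^48 ≈ 0.983539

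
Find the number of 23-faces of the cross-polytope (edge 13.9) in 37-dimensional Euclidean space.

An n-cross-polytope has 2^(k+1)·C(n,k+1) k-faces. Here 2^24·C(37,24) = 16777216·3562467300 = 59768283385036800.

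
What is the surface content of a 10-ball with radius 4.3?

S_10(4.3) = 2·π^(10/2)·(4.3)^9 / Γ(10/2) ≈ 1.28169e+07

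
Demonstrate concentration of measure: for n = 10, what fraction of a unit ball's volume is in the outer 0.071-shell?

1 - (1-0.071)^10 ≈ 0.521197 ≈ 52.12%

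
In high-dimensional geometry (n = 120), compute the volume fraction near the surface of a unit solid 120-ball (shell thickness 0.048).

1 - (1-0.048)^120 ≈ 0.997268 ≈ 99.73%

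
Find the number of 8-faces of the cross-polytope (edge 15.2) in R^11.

Number of 8-faces = 2^(8+1) · C(11,8+1) = 512 · 55 = 28160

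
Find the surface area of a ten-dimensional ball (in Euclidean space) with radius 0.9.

S_10(0.9) = 2·π^(10/2)·(0.9)^9 / Γ(10/2) ≈ 9.87986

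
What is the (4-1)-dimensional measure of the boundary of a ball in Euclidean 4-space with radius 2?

S = n·V_n(r)/r = 4·V_4(2)/2 (volume-to-surface relation), giving 16·π^2 ≈ 157.914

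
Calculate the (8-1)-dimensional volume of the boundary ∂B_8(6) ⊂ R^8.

|∂B_8(6)| = 93312·π^4 ≈ 9.08944e+06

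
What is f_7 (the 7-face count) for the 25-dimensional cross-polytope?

Number of 7-faces = 2^(7+1) · C(25,7+1) = 256 · 1081575 = 276883200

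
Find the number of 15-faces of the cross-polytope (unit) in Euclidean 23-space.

f_15(23-orthoplex) = 2^16 · (23 choose 16) = 16066609152.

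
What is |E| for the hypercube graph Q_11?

Each of the 2^11 = 2048 vertices has degree 11; total edges = 11·2^11/2 = 11264.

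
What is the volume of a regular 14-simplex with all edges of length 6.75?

V = (6.75^14 / 14!) · √((14+1) / 2^14) ≈ 0.141475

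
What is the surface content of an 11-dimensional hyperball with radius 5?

|∂B_11(5)| = 125000000·π^5/189 ≈ 2.02394e+08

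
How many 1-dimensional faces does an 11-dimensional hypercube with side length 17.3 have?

An n-cube has C(n,k)·2^(n-k) k-faces. Here C(11,1)·2^10 = 11·1024 = 11264.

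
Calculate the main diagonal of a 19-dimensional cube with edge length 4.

d = √(4² + 4² + ... + 4²) [19 terms] = √(19·4²) = 4√19 ≈ 17.4356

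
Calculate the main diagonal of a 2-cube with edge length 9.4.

||(9.4,9.4,...,9.4)|| = √(2)·9.4 ≈ 13.2936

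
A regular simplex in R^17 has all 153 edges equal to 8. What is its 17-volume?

For a regular n-simplex with edge a, V = (a^n / n!)·√((n+1)/2^n). With a=8, n=17: V ≈ 0.0741895.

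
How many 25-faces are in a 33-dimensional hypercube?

Choose 25 of 33 axes to span the face (C(33,25) = 13884156 ways), then fix each of the remaining 8 coordinates at one of its two extreme values (2^8 = 256 ways): 13884156·256 = 3554343936.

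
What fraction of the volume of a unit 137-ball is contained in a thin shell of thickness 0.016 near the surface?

Shell fraction = 1 - (1-0.016)^137 ≈ 0.890269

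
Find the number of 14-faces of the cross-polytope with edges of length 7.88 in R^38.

An n-cross-polytope has 2^(k+1)·C(n,k+1) k-faces. Here 2^15·C(38,15) = 32768·15471286560 = 506963117998080.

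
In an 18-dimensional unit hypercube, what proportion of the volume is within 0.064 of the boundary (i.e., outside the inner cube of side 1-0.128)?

Shell fraction = 1 - (1-0.128)^18 ≈ 0.915024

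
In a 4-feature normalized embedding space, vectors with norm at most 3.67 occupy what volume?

V_4(3.67) = π^(4/2) · (3.67)^4 / Γ(4/2 + 1) ≈ 895.229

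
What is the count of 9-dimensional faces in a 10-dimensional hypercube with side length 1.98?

Choose 9 of 10 axes to span the face (C(10,9) = 10 ways), then fix each of the remaining 1 coordinate at one of its two extreme values (2^1 = 2 ways): 10·2 = 20.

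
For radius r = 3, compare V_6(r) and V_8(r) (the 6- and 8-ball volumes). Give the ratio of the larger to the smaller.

V_6(3) ≈ 3767.26, V_8(3) ≈ 26629.2. The 8-ball is larger by a factor of 7.069.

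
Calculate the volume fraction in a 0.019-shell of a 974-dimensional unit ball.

Shell fraction = 1 - (1-0.019)^974 ≈ 0.9999999923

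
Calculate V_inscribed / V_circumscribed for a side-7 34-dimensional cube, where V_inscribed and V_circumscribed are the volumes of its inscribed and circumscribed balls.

V_in / V_out = (r_in/r_out)^34 = (1/√34)^34 = 34^(-34/2) ≈ 9.22271e-27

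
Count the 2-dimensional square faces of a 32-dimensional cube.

f_2(32-cube) = (32 choose 2) · 2^30 = 532575944704.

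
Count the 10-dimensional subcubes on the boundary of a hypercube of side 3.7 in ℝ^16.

An n-cube has C(n,k)·2^(n-k) k-faces. Here C(16,10)·2^6 = 8008·64 = 512512.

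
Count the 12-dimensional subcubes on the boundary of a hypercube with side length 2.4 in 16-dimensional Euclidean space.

Choose 12 of 16 axes to span the face (C(16,12) = 1820 ways), then fix each of the remaining 4 coordinates at one of its two extreme values (2^4 = 16 ways): 1820·16 = 29120.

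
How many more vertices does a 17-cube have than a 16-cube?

The 17-cube has 2^17 = 131072 vertices. The 16-cube has 2^16 = 65536 vertices. Difference: 131072 - 65536 = 65536.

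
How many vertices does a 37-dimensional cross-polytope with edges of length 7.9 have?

An n-cross-polytope has 2n vertices; here n = 37, giving 74.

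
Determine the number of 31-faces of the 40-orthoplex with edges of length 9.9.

f_31(40-orthoplex) = 2^32 · (40 choose 32) = 330303106984181760.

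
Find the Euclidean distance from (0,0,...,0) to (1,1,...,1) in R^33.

Diagonal = √33 · 1 ≈ 5.74456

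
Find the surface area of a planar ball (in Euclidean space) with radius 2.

S_2(2) = 2·π^(2/2)·(2)^1 / Γ(2/2) = 2πr = 2π·2 ≈ 12.5664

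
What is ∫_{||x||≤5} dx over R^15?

Volume = π^{15/2}·(5)^15/Γ(17/2) = 312500000000·π^7/81081 ≈ 1.16407e+10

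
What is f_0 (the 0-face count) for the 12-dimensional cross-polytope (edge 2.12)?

An n-cross-polytope has 2^(k+1)·C(n,k+1) k-faces. Here 2^1·C(12,1) = 2·12 = 24.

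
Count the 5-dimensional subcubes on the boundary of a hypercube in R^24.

Choose 5 of 24 axes to span the face (C(24,5) = 42504 ways), then fix each of the remaining 19 coordinates at one of its two extreme values (2^19 = 524288 ways): 42504·524288 = 22284337152.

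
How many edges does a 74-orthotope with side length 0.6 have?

An n-cube has n·2^(n-1) edges. With n = 74: 74·9444732965739290427392 = 698910239464707491627008.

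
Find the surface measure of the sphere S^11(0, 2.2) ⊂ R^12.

|∂B_12(2.2)| ≈ 93626.2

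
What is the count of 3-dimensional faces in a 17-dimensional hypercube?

Number of 3-faces = C(17,3) · 2^(17-3) = 680 · 16384 = 11141120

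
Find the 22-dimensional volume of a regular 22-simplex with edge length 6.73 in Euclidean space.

For a regular n-simplex with edge a, V = (a^n / n!)·√((n+1)/2^n). With a=6.73, n=22: V ≈ 3.42846e-06.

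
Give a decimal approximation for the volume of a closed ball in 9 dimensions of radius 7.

V_9(7) = π^(9/2) · (7)^9 / Γ(9/2 + 1) = 184473632·π^4/135 ≈ 1.33107e+08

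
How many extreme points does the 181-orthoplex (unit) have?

Number of vertices = 2n = 362.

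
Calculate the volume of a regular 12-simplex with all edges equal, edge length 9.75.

For a regular n-simplex with edge a, V = (a^n / n!)·√((n+1)/2^n). With a=9.75, n=12: V ≈ 86.7981.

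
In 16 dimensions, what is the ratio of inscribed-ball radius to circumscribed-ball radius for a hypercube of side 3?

For an n-cube of any side s, the inradius is s/2 and the circumradius is s√n/2, so the ratio is 1/√16 ≈ 0.25.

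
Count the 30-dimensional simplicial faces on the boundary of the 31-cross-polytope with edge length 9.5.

f_30(31-orthoplex) = 2^31 · (31 choose 31) = 2147483648.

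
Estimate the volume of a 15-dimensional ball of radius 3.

The n-ball volume is π^(n/2)·r^n/Γ(n/2+1). With n=15, r=3: V = 45349632·π^7/25025 ≈ 5.47329e+06.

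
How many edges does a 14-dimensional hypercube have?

Number of 1-faces = C(14,1)·2^(14-1) = 14·8192 = 114688.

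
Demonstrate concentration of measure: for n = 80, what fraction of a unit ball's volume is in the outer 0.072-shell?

1 - (1-0.072)^80 ≈ 0.997466 ≈ 99.75%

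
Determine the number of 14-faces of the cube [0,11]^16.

f_14(16-cube) = (16 choose 14) · 2^2 = 480.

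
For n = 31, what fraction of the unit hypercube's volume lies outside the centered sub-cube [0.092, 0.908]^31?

Shell fraction = 1 - (1-0.184)^31 ≈ 0.99817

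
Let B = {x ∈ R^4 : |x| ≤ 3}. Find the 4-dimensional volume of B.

Volume = π^{4/2}·(3)^4/Γ(3) = 81·π^2/2 ≈ 399.719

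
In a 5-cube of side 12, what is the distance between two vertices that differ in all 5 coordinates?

d = √(12² + 12² + ... + 12²) [5 terms] = √(5·12²) = 12√5 ≈ 26.8328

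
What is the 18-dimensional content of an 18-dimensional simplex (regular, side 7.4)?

V = (7.4^18 / 18!) · √((18+1) / 2^18) ≈ 0.00588758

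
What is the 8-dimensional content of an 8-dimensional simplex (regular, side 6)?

V_8 = √(9) · 6^8 / (8! · 2^(8/2)) ≈ 7.81071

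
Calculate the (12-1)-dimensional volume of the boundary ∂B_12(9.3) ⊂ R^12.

S_12(9.3) = 2·π^(12/2)·(9.3)^11 / Γ(12/2) ≈ 7.21208e+11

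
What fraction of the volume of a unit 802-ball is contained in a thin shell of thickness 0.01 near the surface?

1 - (1-0.01)^802 ≈ 0.999684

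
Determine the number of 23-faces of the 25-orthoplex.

Each 23-face is the convex hull of 24 vertices, one chosen as ±e_i from each of 24 distinct axes: 2^24·C(25,24) = 419430400.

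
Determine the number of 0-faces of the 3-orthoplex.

Each 0-face is the convex hull of 1 vertex, one chosen as ±e_i from each of 1 distinct axis: 2^1·C(3,1) = 6.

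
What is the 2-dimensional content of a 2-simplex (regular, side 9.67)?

Area = (√3/4) · 9.67² = 40.4905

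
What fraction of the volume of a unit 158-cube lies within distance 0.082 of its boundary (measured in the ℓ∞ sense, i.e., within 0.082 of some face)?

The inner cube has side 1-2·0.082 = 0.836 and volume (0.836)^158 ≈ 5.112e-13, so the shell holds 1 - 5.112e-13 of the volume.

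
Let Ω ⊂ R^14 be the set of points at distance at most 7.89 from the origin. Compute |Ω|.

V_14(7.89) = π^(14/2) · (7.89)^14 / Γ(14/2 + 1) ≈ 2.17118e+12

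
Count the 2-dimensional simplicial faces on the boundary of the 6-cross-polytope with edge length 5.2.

Each 2-face is the convex hull of 3 vertices, one chosen as ±e_i from each of 3 distinct axes: 2^3·C(6,3) = 160.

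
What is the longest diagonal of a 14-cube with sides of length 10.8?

The space diagonal of an n-cube of side s is s√n. Here 10.8·√14 ≈ 40.4099.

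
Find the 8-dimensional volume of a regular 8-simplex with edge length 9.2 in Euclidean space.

V = (9.2^8 / 8!) · √((8+1) / 2^8) ≈ 238.662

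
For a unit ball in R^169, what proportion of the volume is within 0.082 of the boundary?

1 - (1-0.082)^169 ≈ 0.9999994747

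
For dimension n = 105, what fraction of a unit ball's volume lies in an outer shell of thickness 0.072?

1 - (1-0.072)^105 ≈ 0.999609 ≈ 99.9609%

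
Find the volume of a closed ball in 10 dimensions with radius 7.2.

Volume = π^{10/2}·(7.2)^10/Γ(6) ≈ 9.54758e+08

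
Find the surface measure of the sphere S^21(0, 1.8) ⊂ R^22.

S_22(1.8) = 2·π^(22/2)·(1.8)^21 / Γ(22/2) ≈ 37208.2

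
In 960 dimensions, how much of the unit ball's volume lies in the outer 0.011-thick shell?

Shell fraction = 1 - (1-0.011)^960 ≈ 0.999976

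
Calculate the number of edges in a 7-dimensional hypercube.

Number of 1-faces = C(7,1)·2^(7-1) = 7·64 = 448.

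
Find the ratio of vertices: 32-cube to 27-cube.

The 32-cube has 2^32 = 4294967296 vertices. The 27-cube has 2^27 = 134217728 vertices. Ratio: 4294967296/134217728 = 32.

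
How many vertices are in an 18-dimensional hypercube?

Choose 0 of 18 axes to span the face (C(18,0) = 1 way), then fix each of the remaining 18 coordinates at one of its two extreme values (2^18 = 262144 ways): 1·262144 = 262144.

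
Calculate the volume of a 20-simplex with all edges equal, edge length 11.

V = (11^20 / 20!) · √((20+1) / 2^20) ≈ 1.23748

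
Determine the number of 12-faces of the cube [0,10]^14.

f_12(14-cube) = (14 choose 12) · 2^2 = 364.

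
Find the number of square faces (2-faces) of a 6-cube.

Choose 2 of 6 axes to span the face (C(6,2) = 15 ways), then fix each of the remaining 4 coordinates at one of its two extreme values (2^4 = 16 ways): 15·16 = 240.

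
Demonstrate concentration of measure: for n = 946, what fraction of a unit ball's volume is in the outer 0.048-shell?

1 - (1-0.048)^946 ≈ 1 - 6.174e-21 ≈ 100.000000%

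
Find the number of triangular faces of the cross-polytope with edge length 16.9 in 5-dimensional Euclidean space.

Each 2-face is the convex hull of 3 vertices, one chosen as ±e_i from each of 3 distinct axes: 2^3·C(5,3) = 80.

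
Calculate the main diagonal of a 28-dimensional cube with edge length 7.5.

The space diagonal of an n-cube of side s is s√n. Here 7.5·√28 ≈ 39.6863.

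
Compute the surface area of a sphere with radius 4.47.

S = n·V_n(r)/r = 3·V_3(4.47)/4.47 (volume-to-surface relation), giving 4πr² = 4π·(4.47)² ≈ 251.087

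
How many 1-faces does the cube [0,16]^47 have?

An n-cube has n·2^(n-1) edges. With n = 47: 47·70368744177664 = 3307330976350208.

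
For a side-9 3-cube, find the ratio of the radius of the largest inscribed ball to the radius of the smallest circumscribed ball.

r_in / r_out = (9/2) / (9√3/2) = 1/√3 ≈ 0.57735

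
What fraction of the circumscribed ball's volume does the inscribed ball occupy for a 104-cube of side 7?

Volume scales as r^n, and r_in/r_out = 1/√104, giving (1/√104)^104 ≈ 1.30097e-105.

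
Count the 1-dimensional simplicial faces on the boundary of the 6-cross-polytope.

An n-cross-polytope has 2^(k+1)·C(n,k+1) k-faces. Here 2^2·C(6,2) = 4·15 = 60.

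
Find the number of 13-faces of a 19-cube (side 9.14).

Number of 13-faces = C(19,13) · 2^(19-13) = 27132 · 64 = 1736448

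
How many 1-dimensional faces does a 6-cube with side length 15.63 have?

An n-cube has C(n,k)·2^(n-k) k-faces. Here C(6,1)·2^5 = 6·32 = 192.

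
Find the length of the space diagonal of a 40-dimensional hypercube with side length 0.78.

The space diagonal of an n-cube of side s is s√n. Here 0.78·√40 ≈ 4.93315.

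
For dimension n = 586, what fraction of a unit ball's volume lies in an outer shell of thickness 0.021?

1 - (1-0.021)^586 ≈ 0.9999960312 ≈ 99.999603%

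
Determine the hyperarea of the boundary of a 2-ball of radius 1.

The surface area of an n-ball is 2π^(n/2) r^(n-1) / Γ(n/2). For n=2, r=1: 2πr = 2π·1 ≈ 6.28319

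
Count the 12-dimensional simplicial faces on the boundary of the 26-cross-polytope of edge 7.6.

An n-cross-polytope has 2^(k+1)·C(n,k+1) k-faces. Here 2^13·C(26,13) = 8192·10400600 = 85201715200.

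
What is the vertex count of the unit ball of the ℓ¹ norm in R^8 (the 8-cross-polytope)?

Number of vertices = 2n = 16.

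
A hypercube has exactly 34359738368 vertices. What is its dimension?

n = log_2(34359738368) = 35.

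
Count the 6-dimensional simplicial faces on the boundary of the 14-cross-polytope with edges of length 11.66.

f_6(14-orthoplex) = 2^7 · (14 choose 7) = 439296.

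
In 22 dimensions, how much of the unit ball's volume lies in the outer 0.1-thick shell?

1 - (1-0.1)^22 ≈ 0.901523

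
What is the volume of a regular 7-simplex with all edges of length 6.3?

V_7 = √(8) · 6.3^7 / (7! · 2^(7/2)) ≈ 19.5386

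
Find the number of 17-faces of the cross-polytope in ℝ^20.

Each 17-face is the convex hull of 18 vertices, one chosen as ±e_i from each of 18 distinct axes: 2^18·C(20,18) = 49807360.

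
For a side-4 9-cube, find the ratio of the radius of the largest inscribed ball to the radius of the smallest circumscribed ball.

For an n-cube of any side s, the inradius is s/2 and the circumradius is s√n/2, so the ratio is 1/√9 ≈ 0.333333.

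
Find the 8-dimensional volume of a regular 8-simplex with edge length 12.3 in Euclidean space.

For a regular n-simplex with edge a, V = (a^n / n!)·√((n+1)/2^n). With a=12.3, n=8: V ≈ 2436.25.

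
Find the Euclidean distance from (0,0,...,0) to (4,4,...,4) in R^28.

d = √(4² + 4² + ... + 4²) [28 terms] = √(28·4²) = 4√28 ≈ 21.166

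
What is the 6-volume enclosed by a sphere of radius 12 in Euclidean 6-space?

V = 497664·π^3 ≈ 1.54307e+07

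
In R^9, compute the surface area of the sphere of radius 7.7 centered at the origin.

The surface area of an n-ball is 2π^(n/2) r^(n-1) / Γ(n/2). For n=9, r=7.7: 3.66848e+08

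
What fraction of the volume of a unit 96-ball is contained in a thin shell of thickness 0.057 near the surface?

Shell fraction = 1 - (1-0.057)^96 ≈ 0.996426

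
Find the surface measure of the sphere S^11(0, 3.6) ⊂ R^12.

S = n·V_n(r)/r = 12·V_12(3.6)/3.6 (volume-to-surface relation), giving 2.10899e+07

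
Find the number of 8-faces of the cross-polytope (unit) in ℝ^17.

f_8(17-orthoplex) = 2^9 · (17 choose 9) = 12446720.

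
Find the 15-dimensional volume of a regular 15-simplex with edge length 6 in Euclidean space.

Volume = 6^15 · √(16/2^15) / 15! ≈ 0.00794519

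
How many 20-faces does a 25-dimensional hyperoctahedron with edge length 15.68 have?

f_20(25-orthoplex) = 2^21 · (25 choose 21) = 26528972800.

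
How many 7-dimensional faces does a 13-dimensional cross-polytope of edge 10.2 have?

Number of 7-faces = 2^(7+1) · C(13,7+1) = 256 · 1287 = 329472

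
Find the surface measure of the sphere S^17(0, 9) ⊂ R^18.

S = n·V_n(r)/r = 18·V_18(9)/9 (volume-to-surface relation), giving 1853020188851841·π^9/2240 ≈ 2.46593e+16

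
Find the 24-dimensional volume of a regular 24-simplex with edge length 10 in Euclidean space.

Volume = 10^24 · √(25/2^24) / 24! ≈ 0.00196745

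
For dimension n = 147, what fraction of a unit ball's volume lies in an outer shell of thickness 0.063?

1 - (1-0.063)^147 ≈ 0.99993 ≈ 99.9930%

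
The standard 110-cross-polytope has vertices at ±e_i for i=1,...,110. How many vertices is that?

The vertices are ±e_1, ..., ±e_110, so there are 2·110 = 220.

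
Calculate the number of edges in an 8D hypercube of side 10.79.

The 8-cube has n·2^(n-1) = 8·2^7 = 8·128 = 1024 edges.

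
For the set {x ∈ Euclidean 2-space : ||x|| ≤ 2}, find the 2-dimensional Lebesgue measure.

V_2(2) = π^(2/2) · (2)^2 / Γ(2/2 + 1) = 4·π ≈ 12.5664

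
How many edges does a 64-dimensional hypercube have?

Each of the 2^64 = 18446744073709551616 vertices has degree 64; total edges = 64·2^64/2 = 590295810358705651712.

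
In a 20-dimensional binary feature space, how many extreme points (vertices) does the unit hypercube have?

Number of vertices = 2^20 = 1048576.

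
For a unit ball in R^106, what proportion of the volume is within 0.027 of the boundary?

V(inner)/V(outer) = ((1-0.027)/1)^106 ≈ 0.05495, so the shell fraction is 0.945051.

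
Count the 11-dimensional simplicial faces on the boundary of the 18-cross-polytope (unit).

Each 11-face is the convex hull of 12 vertices, one chosen as ±e_i from each of 12 distinct axes: 2^12·C(18,12) = 76038144.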